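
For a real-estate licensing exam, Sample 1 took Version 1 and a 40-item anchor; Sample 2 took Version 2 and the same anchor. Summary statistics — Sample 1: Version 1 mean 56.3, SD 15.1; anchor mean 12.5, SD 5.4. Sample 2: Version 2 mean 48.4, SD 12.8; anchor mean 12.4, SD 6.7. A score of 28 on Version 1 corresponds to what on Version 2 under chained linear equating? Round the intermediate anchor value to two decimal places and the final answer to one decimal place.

Version 1 → anchor (Sample 1): v = (5.4/15.1)(28 − 56.3) + 12.5 = 2.38
anchor → Version 2 (Sample 2): y = (12.8/6.7)(2.38 − 12.4) + 48.4 = 29.3

29.3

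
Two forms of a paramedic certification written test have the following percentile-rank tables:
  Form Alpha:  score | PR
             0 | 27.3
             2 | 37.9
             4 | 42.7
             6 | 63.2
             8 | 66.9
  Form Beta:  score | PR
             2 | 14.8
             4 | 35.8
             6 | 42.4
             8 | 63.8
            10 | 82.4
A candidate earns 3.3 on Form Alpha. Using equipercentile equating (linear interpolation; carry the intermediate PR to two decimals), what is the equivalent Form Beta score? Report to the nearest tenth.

5.6

PR of 3.3 on Form Alpha: 37.9 + (3.3 − 2)/(4 − 2) × (42.7 − 37.9) = 41.02
On Form Beta, PR 41.02 falls between score 4 (PR 35.8) and 6 (PR 42.4).
Interpolate: 4 + (41.02 − 35.8)/(42.4 − 35.8) × (6 − 4) = 5.6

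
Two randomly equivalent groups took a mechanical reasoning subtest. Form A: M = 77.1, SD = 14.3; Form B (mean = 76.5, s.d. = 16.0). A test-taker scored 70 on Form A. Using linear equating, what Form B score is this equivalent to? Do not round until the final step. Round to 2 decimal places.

Linear equating: y = (SD_Y/SD_X)(x − M_X) + M_Y
y = (16.0/14.3)(70 − 77.1) + 76.5
y = 1.118881 × -7.1 + 76.5 = -7.9441 + 76.5 = 68.56

68.56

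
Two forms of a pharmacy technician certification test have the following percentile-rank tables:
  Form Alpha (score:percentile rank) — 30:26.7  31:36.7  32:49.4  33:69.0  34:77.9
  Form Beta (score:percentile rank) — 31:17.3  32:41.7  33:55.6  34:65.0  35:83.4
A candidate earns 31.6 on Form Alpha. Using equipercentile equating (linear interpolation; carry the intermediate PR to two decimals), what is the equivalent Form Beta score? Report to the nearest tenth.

PR of 31.6 on Form Alpha: 36.7 + (31.6 − 31)/(32 − 31) × (49.4 − 36.7) = 44.32
On Form Beta, PR 44.32 falls between score 32 (PR 41.7) and 33 (PR 55.6).
Interpolate: 32 + (44.32 − 41.7)/(55.6 − 41.7) × (33 − 32) = 32.2

32.2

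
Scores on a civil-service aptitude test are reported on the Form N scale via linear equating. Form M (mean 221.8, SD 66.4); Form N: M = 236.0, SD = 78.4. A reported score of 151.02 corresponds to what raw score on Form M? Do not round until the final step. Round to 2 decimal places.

149.83

Invert y = (SD_Y/SD_X)(x − M_X) + M_Y:
x = (SD_X/SD_Y)(y − M_Y) + M_X = (66.4/78.4)(151.02 − 236.0) + 221.8
x = 0.846939 × -84.980 + 221.8 = 149.83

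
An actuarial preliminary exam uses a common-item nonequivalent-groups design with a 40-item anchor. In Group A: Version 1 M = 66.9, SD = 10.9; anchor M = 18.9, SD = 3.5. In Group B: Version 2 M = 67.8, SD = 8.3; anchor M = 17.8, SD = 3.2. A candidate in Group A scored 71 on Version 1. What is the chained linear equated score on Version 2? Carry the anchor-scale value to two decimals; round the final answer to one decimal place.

74.1

Version 1 → anchor (Group A): v = (3.5/10.9)(71 − 66.9) + 18.9 = 20.22
anchor → Version 2 (Group B): y = (8.3/3.2)(20.22 − 17.8) + 67.8 = 74.1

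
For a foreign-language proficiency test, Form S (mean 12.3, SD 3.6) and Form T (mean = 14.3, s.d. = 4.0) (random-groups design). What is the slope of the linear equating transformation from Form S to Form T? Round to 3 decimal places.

1.111

A = SD_Y / SD_X = 4.0 / 3.6 = 1.111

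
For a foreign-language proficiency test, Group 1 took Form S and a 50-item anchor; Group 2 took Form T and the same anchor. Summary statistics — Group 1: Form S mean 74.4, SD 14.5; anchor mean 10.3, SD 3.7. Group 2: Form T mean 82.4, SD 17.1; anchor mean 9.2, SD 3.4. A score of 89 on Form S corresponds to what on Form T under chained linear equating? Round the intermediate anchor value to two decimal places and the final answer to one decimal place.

Form S → anchor (Group 1): v = (3.7/14.5)(89 − 74.4) + 10.3 = 14.03
anchor → Form T (Group 2): y = (17.1/3.4)(14.03 − 9.2) + 82.4 = 106.7

106.7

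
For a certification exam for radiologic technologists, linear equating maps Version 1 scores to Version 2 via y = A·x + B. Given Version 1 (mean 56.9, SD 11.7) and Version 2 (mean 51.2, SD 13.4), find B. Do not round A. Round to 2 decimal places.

-13.97

A = SD_Y / SD_X = 13.4 / 11.7 = 1.145299
B = M_Y − A·M_X = 51.2 − 1.145299 × 56.9 = -13.97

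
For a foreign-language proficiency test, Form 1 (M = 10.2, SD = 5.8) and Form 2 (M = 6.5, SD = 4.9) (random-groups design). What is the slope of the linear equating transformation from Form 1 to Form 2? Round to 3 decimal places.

A = SD_Y / SD_X = 4.9 / 5.8 = 0.845

0.845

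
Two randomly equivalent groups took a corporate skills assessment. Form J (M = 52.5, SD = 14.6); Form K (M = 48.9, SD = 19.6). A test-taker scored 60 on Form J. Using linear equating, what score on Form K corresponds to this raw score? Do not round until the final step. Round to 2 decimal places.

Linear equating: y = (SD_Y/SD_X)(x − M_X) + M_Y
y = (19.6/14.6)(60 − 52.5) + 48.9
y = 1.342466 × 7.5 + 48.9 = 10.0685 + 48.9 = 58.97

58.97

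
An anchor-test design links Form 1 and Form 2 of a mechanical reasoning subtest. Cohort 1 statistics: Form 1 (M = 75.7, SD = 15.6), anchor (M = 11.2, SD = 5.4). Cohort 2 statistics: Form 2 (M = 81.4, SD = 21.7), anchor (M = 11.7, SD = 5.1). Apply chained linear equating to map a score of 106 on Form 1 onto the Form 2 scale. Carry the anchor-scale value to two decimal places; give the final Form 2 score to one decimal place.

123.9

Form 1 → anchor (Cohort 1): v = (5.4/15.6)(106 − 75.7) + 11.2 = 21.69
anchor → Form 2 (Cohort 2): y = (21.7/5.1)(21.69 − 11.7) + 81.4 = 123.9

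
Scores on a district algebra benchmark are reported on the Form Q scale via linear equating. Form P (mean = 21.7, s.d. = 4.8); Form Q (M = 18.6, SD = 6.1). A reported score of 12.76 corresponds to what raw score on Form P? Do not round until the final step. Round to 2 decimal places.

17.10

Invert y = (SD_Y/SD_X)(x − M_X) + M_Y:
x = (SD_X/SD_Y)(y − M_Y) + M_X = (4.8/6.1)(12.76 − 18.6) + 21.7
x = 0.786885 × -5.840 + 21.7 = 17.10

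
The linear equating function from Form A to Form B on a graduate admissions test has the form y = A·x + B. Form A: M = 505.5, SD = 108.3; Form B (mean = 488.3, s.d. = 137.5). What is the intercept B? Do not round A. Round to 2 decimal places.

-153.49

A = SD_Y / SD_X = 137.5 / 108.3 = 1.269621
B = M_Y − A·M_X = 488.3 − 1.269621 × 505.5 = -153.49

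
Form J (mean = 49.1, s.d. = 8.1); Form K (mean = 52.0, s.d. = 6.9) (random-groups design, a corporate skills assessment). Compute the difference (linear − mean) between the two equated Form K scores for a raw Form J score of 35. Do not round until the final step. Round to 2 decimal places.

Mean-equated: 35 + (52.0 − 49.1) = 37.90
Linear-equated: (6.9/8.1)(35 − 49.1) + 52.0 = 39.989
Difference = 39.989 − 37.90 = 2.09

2.09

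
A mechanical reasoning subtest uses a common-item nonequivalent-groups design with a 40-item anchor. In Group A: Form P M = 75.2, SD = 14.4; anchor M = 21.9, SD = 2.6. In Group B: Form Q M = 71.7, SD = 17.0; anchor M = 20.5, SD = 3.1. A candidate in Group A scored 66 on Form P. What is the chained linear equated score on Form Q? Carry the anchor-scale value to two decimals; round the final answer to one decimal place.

Form P → anchor (Group A): v = (2.6/14.4)(66 − 75.2) + 21.9 = 20.24
anchor → Form Q (Group B): y = (17.0/3.1)(20.24 − 20.5) + 71.7 = 70.3

70.3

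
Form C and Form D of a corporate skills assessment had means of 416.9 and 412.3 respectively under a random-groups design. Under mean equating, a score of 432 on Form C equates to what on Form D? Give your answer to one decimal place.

Mean equating: y = x + (M_Y − M_X) = 432 + (412.3 − 416.9) = 427.4

427.4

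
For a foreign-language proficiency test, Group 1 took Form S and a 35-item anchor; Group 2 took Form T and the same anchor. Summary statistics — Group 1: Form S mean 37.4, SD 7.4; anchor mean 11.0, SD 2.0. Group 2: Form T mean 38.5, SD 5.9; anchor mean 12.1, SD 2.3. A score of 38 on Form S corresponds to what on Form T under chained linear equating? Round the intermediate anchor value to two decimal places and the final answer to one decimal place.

Form S → anchor (Group 1): v = (2.0/7.4)(38 − 37.4) + 11.0 = 11.16
anchor → Form T (Group 2): y = (5.9/2.3)(11.16 − 12.1) + 38.5 = 36.1

36.1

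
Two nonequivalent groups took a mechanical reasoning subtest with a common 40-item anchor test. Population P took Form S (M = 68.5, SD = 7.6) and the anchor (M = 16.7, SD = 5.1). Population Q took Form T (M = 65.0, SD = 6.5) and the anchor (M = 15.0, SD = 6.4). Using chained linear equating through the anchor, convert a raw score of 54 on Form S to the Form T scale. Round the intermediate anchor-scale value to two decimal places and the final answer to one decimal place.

Form S → anchor (Population P): v = (5.1/7.6)(54 − 68.5) + 16.7 = 6.97
anchor → Form T (Population Q): y = (6.5/6.4)(6.97 − 15.0) + 65.0 = 56.8

56.8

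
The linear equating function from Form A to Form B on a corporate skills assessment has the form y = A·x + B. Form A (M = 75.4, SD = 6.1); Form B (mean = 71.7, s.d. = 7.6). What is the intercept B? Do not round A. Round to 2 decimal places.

-22.24

A = SD_Y / SD_X = 7.6 / 6.1 = 1.245902
B = M_Y − A·M_X = 71.7 − 1.245902 × 75.4 = -22.24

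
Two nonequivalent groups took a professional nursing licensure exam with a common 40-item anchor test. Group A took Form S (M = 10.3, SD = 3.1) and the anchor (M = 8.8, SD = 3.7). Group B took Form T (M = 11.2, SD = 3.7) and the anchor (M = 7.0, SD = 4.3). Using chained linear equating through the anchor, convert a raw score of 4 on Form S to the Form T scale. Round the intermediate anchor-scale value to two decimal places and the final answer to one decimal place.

Form S → anchor (Group A): v = (3.7/3.1)(4 − 10.3) + 8.8 = 1.28
anchor → Form T (Group B): y = (3.7/4.3)(1.28 − 7.0) + 11.2 = 6.3

6.3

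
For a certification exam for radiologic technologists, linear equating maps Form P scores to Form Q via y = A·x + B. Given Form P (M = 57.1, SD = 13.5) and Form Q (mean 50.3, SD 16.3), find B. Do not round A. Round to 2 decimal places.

A = SD_Y / SD_X = 16.3 / 13.5 = 1.207407
B = M_Y − A·M_X = 50.3 − 1.207407 × 57.1 = -18.64

-18.64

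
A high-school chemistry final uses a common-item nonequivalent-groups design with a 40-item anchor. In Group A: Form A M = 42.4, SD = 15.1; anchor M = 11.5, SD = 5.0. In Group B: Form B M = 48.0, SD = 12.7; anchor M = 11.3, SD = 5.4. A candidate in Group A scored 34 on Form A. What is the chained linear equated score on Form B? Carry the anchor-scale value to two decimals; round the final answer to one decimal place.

41.9

Form A → anchor (Group A): v = (5.0/15.1)(34 − 42.4) + 11.5 = 8.72
anchor → Form B (Group B): y = (12.7/5.4)(8.72 − 11.3) + 48.0 = 41.9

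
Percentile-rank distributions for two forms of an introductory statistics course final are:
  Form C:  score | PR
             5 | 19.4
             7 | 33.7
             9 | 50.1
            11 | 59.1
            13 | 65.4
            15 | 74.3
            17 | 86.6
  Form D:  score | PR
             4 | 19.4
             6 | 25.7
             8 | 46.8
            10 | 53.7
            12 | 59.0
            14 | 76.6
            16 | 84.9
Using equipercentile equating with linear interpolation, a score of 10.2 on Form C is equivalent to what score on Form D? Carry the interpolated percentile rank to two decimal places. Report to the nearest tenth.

10.7

PR of 10.2 on Form C: 50.1 + (10.2 − 9)/(11 − 9) × (59.1 − 50.1) = 55.50
On Form D, PR 55.50 falls between score 10 (PR 53.7) and 12 (PR 59.0).
Interpolate: 10 + (55.50 − 53.7)/(59.0 − 53.7) × (12 − 10) = 10.7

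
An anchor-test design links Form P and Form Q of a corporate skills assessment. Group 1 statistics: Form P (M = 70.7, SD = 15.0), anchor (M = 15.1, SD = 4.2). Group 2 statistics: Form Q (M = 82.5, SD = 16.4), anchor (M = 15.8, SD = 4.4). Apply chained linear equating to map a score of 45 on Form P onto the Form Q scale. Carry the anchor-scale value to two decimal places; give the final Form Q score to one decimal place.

53.1

Form P → anchor (Group 1): v = (4.2/15.0)(45 − 70.7) + 15.1 = 7.90
anchor → Form Q (Group 2): y = (16.4/4.4)(7.90 − 15.8) + 82.5 = 53.1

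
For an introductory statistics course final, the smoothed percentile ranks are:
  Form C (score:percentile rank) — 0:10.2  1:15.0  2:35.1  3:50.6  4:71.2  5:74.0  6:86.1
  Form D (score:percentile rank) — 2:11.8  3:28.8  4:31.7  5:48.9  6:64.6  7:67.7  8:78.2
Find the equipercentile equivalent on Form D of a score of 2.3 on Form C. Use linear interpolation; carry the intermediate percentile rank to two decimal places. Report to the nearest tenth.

4.5

PR of 2.3 on Form C: 35.1 + (2.3 − 2)/(3 − 2) × (50.6 − 35.1) = 39.75
On Form D, PR 39.75 falls between score 4 (PR 31.7) and 5 (PR 48.9).
Interpolate: 4 + (39.75 − 31.7)/(48.9 − 31.7) × (5 − 4) = 4.5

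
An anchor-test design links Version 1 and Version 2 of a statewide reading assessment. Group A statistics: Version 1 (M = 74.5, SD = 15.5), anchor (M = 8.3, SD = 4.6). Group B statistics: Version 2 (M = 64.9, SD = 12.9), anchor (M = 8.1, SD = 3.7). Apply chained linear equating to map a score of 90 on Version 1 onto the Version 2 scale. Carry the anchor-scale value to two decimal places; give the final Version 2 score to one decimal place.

81.6

Version 1 → anchor (Group A): v = (4.6/15.5)(90 − 74.5) + 8.3 = 12.90
anchor → Version 2 (Group B): y = (12.9/3.7)(12.90 − 8.1) + 64.9 = 81.6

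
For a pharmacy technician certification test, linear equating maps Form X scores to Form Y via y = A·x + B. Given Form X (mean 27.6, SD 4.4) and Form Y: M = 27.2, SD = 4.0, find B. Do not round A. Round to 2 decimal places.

A = SD_Y / SD_X = 4.0 / 4.4 = 0.909091
B = M_Y − A·M_X = 27.2 − 0.909091 × 27.6 = 2.11

2.11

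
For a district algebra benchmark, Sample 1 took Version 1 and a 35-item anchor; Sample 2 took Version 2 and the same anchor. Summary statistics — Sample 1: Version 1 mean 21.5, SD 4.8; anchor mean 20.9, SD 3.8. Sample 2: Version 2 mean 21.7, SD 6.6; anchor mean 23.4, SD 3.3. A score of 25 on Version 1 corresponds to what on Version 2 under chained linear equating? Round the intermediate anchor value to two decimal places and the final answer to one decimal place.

Version 1 → anchor (Sample 1): v = (3.8/4.8)(25 − 21.5) + 20.9 = 23.67
anchor → Version 2 (Sample 2): y = (6.6/3.3)(23.67 − 23.4) + 21.7 = 22.2

22.2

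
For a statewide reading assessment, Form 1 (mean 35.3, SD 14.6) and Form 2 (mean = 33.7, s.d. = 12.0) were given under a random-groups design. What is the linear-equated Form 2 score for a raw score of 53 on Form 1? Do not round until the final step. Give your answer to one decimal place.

48.2

Linear equating: y = (SD_Y/SD_X)(x − M_X) + M_Y
y = (12.0/14.6)(53 − 35.3) + 33.7
y = 0.821918 × 17.7 + 33.7 = 14.5479 + 33.7 = 48.2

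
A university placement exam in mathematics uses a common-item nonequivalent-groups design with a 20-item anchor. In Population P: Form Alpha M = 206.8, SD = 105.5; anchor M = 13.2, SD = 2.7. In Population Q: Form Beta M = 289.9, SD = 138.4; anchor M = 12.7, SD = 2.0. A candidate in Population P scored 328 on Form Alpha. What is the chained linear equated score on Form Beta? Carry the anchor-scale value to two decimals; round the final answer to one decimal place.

Form Alpha → anchor (Population P): v = (2.7/105.5)(328 − 206.8) + 13.2 = 16.30
anchor → Form Beta (Population Q): y = (138.4/2.0)(16.30 − 12.7) + 289.9 = 539.0

539.0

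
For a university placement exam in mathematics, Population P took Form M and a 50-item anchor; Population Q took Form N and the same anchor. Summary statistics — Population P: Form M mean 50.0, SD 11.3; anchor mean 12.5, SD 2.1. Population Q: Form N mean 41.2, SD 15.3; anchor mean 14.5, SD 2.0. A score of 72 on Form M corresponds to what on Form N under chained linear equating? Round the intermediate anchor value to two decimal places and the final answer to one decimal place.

57.2

Form M → anchor (Population P): v = (2.1/11.3)(72 − 50.0) + 12.5 = 16.59
anchor → Form N (Population Q): y = (15.3/2.0)(16.59 − 14.5) + 41.2 = 57.2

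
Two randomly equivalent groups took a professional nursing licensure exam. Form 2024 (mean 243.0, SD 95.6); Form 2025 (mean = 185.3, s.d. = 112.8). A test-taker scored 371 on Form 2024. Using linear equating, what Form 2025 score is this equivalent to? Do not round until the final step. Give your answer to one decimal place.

336.3

Linear equating: y = (SD_Y/SD_X)(x − M_X) + M_Y
y = (112.8/95.6)(371 − 243.0) + 185.3
y = 1.179916 × 128.0 + 185.3 = 151.0293 + 185.3 = 336.3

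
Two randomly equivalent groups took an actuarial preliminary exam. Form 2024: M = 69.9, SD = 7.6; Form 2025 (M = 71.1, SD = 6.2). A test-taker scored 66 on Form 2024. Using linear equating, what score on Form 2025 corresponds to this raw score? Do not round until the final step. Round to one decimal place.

Linear equating: y = (SD_Y/SD_X)(x − M_X) + M_Y
y = (6.2/7.6)(66 − 69.9) + 71.1
y = 0.815789 × -3.9 + 71.1 = -3.1816 + 71.1 = 67.9

67.9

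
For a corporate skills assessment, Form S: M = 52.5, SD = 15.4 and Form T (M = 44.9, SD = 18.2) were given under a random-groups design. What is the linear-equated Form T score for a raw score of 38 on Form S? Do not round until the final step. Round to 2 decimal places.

27.76

Linear equating: y = (SD_Y/SD_X)(x − M_X) + M_Y
y = (18.2/15.4)(38 − 52.5) + 44.9
y = 1.181818 × -14.5 + 44.9 = -17.1364 + 44.9 = 27.76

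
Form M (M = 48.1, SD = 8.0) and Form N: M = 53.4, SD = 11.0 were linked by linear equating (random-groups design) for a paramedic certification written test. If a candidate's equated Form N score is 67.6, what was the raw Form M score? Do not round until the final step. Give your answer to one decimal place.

Invert y = (SD_Y/SD_X)(x − M_X) + M_Y:
x = (SD_X/SD_Y)(y − M_Y) + M_X = (8.0/11.0)(67.6 − 53.4) + 48.1
x = 0.727273 × 14.200 + 48.1 = 58.4

58.4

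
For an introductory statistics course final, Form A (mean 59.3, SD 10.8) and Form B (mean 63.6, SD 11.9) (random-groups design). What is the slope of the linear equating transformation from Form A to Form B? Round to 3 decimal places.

1.102

A = SD_Y / SD_X = 11.9 / 10.8 = 1.102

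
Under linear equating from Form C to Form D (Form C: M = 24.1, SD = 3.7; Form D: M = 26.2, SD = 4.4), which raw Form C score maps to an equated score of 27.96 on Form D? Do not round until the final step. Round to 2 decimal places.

25.58

Invert y = (SD_Y/SD_X)(x − M_X) + M_Y:
x = (SD_X/SD_Y)(y − M_Y) + M_X = (3.7/4.4)(27.96 − 26.2) + 24.1
x = 0.840909 × 1.760 + 24.1 = 25.58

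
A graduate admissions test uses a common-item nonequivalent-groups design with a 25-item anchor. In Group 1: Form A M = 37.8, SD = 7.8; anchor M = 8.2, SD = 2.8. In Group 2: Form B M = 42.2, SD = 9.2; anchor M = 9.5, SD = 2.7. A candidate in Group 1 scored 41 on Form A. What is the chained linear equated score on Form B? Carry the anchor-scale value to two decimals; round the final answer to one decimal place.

Form A → anchor (Group 1): v = (2.8/7.8)(41 − 37.8) + 8.2 = 9.35
anchor → Form B (Group 2): y = (9.2/2.7)(9.35 − 9.5) + 42.2 = 41.7

41.7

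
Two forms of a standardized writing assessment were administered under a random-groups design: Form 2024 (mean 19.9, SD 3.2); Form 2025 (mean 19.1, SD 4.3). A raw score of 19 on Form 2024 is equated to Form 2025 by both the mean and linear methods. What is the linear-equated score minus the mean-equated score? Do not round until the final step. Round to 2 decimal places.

Mean-equated: 19 + (19.1 − 19.9) = 18.20
Linear-equated: (4.3/3.2)(19 − 19.9) + 19.1 = 17.891
Difference = 17.891 − 18.20 = -0.31

-0.31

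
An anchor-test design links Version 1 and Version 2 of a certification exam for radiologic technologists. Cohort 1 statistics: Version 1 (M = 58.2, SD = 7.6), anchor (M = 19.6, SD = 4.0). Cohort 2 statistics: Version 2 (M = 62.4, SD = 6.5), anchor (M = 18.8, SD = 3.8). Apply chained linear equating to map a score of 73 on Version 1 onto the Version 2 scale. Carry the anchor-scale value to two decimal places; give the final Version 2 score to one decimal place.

77.1

Version 1 → anchor (Cohort 1): v = (4.0/7.6)(73 − 58.2) + 19.6 = 27.39
anchor → Version 2 (Cohort 2): y = (6.5/3.8)(27.39 − 18.8) + 62.4 = 77.1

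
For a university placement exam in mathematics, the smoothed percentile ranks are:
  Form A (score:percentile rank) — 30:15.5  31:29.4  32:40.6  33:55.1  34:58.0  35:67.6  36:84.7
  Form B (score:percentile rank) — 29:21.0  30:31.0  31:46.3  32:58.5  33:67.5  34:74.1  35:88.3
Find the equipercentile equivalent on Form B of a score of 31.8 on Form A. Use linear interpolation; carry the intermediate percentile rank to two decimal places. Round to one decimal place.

30.5

PR of 31.8 on Form A: 29.4 + (31.8 − 31)/(32 − 31) × (40.6 − 29.4) = 38.36
On Form B, PR 38.36 falls between score 30 (PR 31.0) and 31 (PR 46.3).
Interpolate: 30 + (38.36 − 31.0)/(46.3 − 31.0) × (31 − 30) = 30.5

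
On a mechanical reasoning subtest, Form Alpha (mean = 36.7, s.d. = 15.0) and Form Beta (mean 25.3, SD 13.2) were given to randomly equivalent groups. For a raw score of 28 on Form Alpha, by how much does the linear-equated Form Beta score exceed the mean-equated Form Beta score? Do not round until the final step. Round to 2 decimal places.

Mean-equated: 28 + (25.3 − 36.7) = 16.60
Linear-equated: (13.2/15.0)(28 − 36.7) + 25.3 = 17.644
Difference = 17.644 − 16.60 = 1.04

1.04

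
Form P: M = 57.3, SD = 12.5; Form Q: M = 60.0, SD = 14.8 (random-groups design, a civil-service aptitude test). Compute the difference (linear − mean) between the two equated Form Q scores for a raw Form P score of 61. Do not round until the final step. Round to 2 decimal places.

0.68

Mean-equated: 61 + (60.0 − 57.3) = 63.70
Linear-equated: (14.8/12.5)(61 − 57.3) + 60.0 = 64.381
Difference = 64.381 − 63.70 = 0.68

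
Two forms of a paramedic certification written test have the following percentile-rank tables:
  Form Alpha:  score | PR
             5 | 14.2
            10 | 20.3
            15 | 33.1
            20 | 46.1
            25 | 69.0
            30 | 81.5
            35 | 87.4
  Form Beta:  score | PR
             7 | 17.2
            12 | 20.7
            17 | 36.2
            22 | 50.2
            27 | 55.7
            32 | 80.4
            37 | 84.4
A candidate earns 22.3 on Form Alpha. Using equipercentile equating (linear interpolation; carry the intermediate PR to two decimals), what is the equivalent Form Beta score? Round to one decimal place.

PR of 22.3 on Form Alpha: 46.1 + (22.3 − 20)/(25 − 20) × (69.0 − 46.1) = 56.63
On Form Beta, PR 56.63 falls between score 27 (PR 55.7) and 32 (PR 80.4).
Interpolate: 27 + (56.63 − 55.7)/(80.4 − 55.7) × (32 − 27) = 27.2

27.2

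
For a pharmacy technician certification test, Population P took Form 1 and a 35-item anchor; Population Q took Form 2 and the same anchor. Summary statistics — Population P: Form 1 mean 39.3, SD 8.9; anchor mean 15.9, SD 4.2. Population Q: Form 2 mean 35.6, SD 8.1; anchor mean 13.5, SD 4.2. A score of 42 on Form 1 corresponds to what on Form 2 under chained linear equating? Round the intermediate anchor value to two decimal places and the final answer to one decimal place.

42.7

Form 1 → anchor (Population P): v = (4.2/8.9)(42 − 39.3) + 15.9 = 17.17
anchor → Form 2 (Population Q): y = (8.1/4.2)(17.17 − 13.5) + 35.6 = 42.7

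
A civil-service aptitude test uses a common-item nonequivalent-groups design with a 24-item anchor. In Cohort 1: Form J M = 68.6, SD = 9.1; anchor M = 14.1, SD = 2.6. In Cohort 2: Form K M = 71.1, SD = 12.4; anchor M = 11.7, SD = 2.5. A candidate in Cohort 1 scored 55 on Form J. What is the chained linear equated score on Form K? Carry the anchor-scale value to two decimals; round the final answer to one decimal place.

63.7

Form J → anchor (Cohort 1): v = (2.6/9.1)(55 − 68.6) + 14.1 = 10.21
anchor → Form K (Cohort 2): y = (12.4/2.5)(10.21 − 11.7) + 71.1 = 63.7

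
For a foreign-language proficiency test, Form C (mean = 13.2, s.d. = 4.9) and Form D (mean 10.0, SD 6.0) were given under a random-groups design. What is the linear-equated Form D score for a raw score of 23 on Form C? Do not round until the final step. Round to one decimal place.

22.0

Linear equating: y = (SD_Y/SD_X)(x − M_X) + M_Y
y = (6.0/4.9)(23 − 13.2) + 10.0
y = 1.224490 × 9.8 + 10.0 = 12.0000 + 10.0 = 22.0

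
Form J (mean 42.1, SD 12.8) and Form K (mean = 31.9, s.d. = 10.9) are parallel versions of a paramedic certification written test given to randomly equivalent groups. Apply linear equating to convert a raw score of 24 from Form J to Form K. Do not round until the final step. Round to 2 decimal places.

Linear equating: y = (SD_Y/SD_X)(x − M_X) + M_Y
y = (10.9/12.8)(24 − 42.1) + 31.9
y = 0.851562 × -18.1 + 31.9 = -15.4133 + 31.9 = 16.49

16.49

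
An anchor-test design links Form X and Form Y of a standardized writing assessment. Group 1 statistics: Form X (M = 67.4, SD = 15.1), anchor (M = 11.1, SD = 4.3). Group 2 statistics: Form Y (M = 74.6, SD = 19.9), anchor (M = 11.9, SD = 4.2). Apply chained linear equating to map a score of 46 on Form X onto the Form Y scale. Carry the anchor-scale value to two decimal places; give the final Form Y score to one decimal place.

42.0

Form X → anchor (Group 1): v = (4.3/15.1)(46 − 67.4) + 11.1 = 5.01
anchor → Form Y (Group 2): y = (19.9/4.2)(5.01 − 11.9) + 74.6 = 42.0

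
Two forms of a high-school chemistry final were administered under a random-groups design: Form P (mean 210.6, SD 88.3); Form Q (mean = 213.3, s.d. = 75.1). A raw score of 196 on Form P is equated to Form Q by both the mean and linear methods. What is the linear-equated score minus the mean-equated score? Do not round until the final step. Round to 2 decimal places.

Mean-equated: 196 + (213.3 − 210.6) = 198.70
Linear-equated: (75.1/88.3)(196 − 210.6) + 213.3 = 200.883
Difference = 200.883 − 198.70 = 2.18

2.18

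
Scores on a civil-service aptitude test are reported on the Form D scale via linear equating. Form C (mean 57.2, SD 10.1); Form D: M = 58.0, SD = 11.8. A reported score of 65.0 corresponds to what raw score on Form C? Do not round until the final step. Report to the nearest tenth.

Invert y = (SD_Y/SD_X)(x − M_X) + M_Y:
x = (SD_X/SD_Y)(y − M_Y) + M_X = (10.1/11.8)(65.0 − 58.0) + 57.2
x = 0.855932 × 7.000 + 57.2 = 63.2

63.2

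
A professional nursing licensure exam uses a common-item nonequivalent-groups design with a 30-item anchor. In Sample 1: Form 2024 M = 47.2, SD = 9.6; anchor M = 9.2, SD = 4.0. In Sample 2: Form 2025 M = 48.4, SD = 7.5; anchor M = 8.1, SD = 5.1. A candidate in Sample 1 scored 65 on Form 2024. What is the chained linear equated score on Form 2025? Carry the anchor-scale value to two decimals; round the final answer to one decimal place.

60.9

Form 2024 → anchor (Sample 1): v = (4.0/9.6)(65 − 47.2) + 9.2 = 16.62
anchor → Form 2025 (Sample 2): y = (7.5/5.1)(16.62 − 8.1) + 48.4 = 60.9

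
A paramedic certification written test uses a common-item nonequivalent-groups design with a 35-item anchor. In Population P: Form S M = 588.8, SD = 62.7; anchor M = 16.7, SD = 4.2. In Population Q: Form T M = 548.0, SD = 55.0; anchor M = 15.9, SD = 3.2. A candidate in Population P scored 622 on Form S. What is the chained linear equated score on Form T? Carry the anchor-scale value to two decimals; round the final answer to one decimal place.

Form S → anchor (Population P): v = (4.2/62.7)(622 − 588.8) + 16.7 = 18.92
anchor → Form T (Population Q): y = (55.0/3.2)(18.92 − 15.9) + 548.0 = 599.9

599.9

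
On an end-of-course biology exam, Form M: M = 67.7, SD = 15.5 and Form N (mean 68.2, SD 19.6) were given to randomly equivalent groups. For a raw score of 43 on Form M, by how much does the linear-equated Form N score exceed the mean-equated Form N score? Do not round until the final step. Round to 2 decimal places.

Mean-equated: 43 + (68.2 − 67.7) = 43.50
Linear-equated: (19.6/15.5)(43 − 67.7) + 68.2 = 36.966
Difference = 36.966 − 43.50 = -6.53

-6.53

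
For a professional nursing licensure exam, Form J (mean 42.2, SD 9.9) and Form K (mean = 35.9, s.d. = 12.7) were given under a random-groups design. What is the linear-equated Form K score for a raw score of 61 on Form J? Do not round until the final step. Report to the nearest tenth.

60.0

Linear equating: y = (SD_Y/SD_X)(x − M_X) + M_Y
y = (12.7/9.9)(61 − 42.2) + 35.9
y = 1.282828 × 18.8 + 35.9 = 24.1172 + 35.9 = 60.0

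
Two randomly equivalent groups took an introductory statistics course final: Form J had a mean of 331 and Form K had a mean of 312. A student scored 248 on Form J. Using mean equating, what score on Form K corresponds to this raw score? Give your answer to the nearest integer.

229

Mean equating: y = x + (M_Y − M_X) = 248 + (312 − 331) = 229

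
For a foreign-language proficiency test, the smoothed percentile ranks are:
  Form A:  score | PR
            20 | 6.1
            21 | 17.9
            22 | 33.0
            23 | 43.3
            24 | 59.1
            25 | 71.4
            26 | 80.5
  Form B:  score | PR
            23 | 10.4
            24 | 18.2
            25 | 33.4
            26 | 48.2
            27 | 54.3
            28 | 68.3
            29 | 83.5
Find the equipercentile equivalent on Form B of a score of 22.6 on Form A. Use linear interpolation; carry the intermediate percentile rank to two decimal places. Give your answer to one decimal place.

PR of 22.6 on Form A: 33.0 + (22.6 − 22)/(23 − 22) × (43.3 − 33.0) = 39.18
On Form B, PR 39.18 falls between score 25 (PR 33.4) and 26 (PR 48.2).
Interpolate: 25 + (39.18 − 33.4)/(48.2 − 33.4) × (26 − 25) = 25.4

25.4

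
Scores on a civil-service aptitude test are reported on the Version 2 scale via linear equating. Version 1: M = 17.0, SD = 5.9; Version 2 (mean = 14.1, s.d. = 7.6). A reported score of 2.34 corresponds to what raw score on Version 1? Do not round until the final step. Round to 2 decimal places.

7.87

Invert y = (SD_Y/SD_X)(x − M_X) + M_Y:
x = (SD_X/SD_Y)(y − M_Y) + M_X = (5.9/7.6)(2.34 − 14.1) + 17.0
x = 0.776316 × -11.760 + 17.0 = 7.87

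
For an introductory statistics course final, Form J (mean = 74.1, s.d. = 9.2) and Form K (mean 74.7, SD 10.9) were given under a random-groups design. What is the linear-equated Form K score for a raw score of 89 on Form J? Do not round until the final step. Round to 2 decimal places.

Linear equating: y = (SD_Y/SD_X)(x − M_X) + M_Y
y = (10.9/9.2)(89 − 74.1) + 74.7
y = 1.184783 × 14.9 + 74.7 = 17.6533 + 74.7 = 92.35

92.35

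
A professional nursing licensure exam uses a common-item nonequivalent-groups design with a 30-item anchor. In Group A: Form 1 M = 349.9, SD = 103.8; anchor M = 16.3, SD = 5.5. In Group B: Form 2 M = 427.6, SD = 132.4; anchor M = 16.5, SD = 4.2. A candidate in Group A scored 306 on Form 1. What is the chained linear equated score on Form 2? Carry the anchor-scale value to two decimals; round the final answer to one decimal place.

Form 1 → anchor (Group A): v = (5.5/103.8)(306 − 349.9) + 16.3 = 13.97
anchor → Form 2 (Group B): y = (132.4/4.2)(13.97 − 16.5) + 427.6 = 347.8

347.8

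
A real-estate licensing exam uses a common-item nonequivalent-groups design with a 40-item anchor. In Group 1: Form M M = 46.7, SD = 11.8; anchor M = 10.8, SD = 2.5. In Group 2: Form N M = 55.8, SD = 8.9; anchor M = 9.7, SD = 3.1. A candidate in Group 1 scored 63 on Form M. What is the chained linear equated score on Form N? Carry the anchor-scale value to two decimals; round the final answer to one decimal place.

Form M → anchor (Group 1): v = (2.5/11.8)(63 − 46.7) + 10.8 = 14.25
anchor → Form N (Group 2): y = (8.9/3.1)(14.25 − 9.7) + 55.8 = 68.9

68.9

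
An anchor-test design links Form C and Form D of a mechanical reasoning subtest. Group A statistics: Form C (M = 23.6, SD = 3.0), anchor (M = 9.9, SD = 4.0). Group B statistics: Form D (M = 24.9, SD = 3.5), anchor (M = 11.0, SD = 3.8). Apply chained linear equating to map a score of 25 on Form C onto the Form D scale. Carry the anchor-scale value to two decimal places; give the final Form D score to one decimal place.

25.6

Form C → anchor (Group A): v = (4.0/3.0)(25 − 23.6) + 9.9 = 11.77
anchor → Form D (Group B): y = (3.5/3.8)(11.77 − 11.0) + 24.9 = 25.6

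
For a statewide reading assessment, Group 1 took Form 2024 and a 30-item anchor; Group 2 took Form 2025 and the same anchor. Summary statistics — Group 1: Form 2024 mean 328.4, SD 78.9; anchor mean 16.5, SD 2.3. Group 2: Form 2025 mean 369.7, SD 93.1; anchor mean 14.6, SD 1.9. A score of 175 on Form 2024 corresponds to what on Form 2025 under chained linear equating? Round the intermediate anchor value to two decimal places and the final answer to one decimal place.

243.8

Form 2024 → anchor (Group 1): v = (2.3/78.9)(175 − 328.4) + 16.5 = 12.03
anchor → Form 2025 (Group 2): y = (93.1/1.9)(12.03 − 14.6) + 369.7 = 243.8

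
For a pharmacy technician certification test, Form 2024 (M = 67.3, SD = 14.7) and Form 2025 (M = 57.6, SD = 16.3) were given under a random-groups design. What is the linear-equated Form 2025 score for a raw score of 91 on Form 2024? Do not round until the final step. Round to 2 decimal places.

83.88

Linear equating: y = (SD_Y/SD_X)(x − M_X) + M_Y
y = (16.3/14.7)(91 − 67.3) + 57.6
y = 1.108844 × 23.7 + 57.6 = 26.2796 + 57.6 = 83.88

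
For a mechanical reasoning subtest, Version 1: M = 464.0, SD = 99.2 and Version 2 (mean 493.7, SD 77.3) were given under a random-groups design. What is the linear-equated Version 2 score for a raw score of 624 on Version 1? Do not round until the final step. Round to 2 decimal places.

618.38

Linear equating: y = (SD_Y/SD_X)(x − M_X) + M_Y
y = (77.3/99.2)(624 − 464.0) + 493.7
y = 0.779234 × 160.0 + 493.7 = 124.6774 + 493.7 = 618.38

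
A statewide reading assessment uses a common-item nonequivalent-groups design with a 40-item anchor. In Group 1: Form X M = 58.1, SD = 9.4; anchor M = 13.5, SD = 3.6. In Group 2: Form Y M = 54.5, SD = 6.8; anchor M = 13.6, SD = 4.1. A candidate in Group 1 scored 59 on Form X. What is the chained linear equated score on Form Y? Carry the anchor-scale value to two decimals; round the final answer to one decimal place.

54.9

Form X → anchor (Group 1): v = (3.6/9.4)(59 − 58.1) + 13.5 = 13.84
anchor → Form Y (Group 2): y = (6.8/4.1)(13.84 − 13.6) + 54.5 = 54.9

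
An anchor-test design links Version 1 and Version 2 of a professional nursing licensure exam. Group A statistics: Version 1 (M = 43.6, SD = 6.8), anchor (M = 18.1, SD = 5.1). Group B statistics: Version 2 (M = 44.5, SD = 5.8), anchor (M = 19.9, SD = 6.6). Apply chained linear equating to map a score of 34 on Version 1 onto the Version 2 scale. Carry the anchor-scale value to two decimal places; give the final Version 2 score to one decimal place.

Version 1 → anchor (Group A): v = (5.1/6.8)(34 − 43.6) + 18.1 = 10.90
anchor → Version 2 (Group B): y = (5.8/6.6)(10.90 − 19.9) + 44.5 = 36.6

36.6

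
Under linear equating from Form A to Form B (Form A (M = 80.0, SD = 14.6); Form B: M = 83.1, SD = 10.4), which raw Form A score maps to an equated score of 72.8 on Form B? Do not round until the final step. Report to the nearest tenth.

Invert y = (SD_Y/SD_X)(x − M_X) + M_Y:
x = (SD_X/SD_Y)(y − M_Y) + M_X = (14.6/10.4)(72.8 − 83.1) + 80.0
x = 1.403846 × -10.300 + 80.0 = 65.5

65.5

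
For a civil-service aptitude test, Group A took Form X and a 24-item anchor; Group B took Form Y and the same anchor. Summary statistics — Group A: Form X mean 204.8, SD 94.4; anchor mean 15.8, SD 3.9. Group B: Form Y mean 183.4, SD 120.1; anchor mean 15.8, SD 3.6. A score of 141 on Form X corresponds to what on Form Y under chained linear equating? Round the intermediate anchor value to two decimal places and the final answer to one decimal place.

95.3

Form X → anchor (Group A): v = (3.9/94.4)(141 − 204.8) + 15.8 = 13.16
anchor → Form Y (Group B): y = (120.1/3.6)(13.16 − 15.8) + 183.4 = 95.3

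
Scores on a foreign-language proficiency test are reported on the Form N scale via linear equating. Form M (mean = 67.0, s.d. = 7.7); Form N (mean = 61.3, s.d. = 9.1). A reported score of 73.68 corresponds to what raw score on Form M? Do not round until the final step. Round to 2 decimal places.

Invert y = (SD_Y/SD_X)(x − M_X) + M_Y:
x = (SD_X/SD_Y)(y − M_Y) + M_X = (7.7/9.1)(73.68 − 61.3) + 67.0
x = 0.846154 × 12.380 + 67.0 = 77.48

77.48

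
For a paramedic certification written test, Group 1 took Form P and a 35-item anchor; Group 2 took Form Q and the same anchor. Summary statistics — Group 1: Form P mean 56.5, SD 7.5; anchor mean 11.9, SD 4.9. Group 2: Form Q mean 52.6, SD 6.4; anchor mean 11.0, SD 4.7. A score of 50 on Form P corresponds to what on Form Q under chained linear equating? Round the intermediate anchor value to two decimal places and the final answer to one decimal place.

Form P → anchor (Group 1): v = (4.9/7.5)(50 − 56.5) + 11.9 = 7.65
anchor → Form Q (Group 2): y = (6.4/4.7)(7.65 − 11.0) + 52.6 = 48.0

48.0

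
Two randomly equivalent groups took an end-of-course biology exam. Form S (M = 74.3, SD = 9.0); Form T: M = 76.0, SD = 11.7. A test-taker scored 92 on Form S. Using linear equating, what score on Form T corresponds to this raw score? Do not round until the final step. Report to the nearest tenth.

Linear equating: y = (SD_Y/SD_X)(x − M_X) + M_Y
y = (11.7/9.0)(92 − 74.3) + 76.0
y = 1.300000 × 17.7 + 76.0 = 23.0100 + 76.0 = 99.0

99.0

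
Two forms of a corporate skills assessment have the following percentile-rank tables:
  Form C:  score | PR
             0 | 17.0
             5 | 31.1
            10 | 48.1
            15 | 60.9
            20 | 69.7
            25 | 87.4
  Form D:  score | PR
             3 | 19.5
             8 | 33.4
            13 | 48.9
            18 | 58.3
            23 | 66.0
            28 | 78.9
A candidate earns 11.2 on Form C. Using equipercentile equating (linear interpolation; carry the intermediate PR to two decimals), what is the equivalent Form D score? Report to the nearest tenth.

14.2

PR of 11.2 on Form C: 48.1 + (11.2 − 10)/(15 − 10) × (60.9 − 48.1) = 51.17
On Form D, PR 51.17 falls between score 13 (PR 48.9) and 18 (PR 58.3).
Interpolate: 13 + (51.17 − 48.9)/(58.3 − 48.9) × (18 − 13) = 14.2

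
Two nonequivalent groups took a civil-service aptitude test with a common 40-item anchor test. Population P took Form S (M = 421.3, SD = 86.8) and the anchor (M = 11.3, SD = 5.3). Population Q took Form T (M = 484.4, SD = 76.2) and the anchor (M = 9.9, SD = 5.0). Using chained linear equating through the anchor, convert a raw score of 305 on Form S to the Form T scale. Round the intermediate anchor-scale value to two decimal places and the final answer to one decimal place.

397.5

Form S → anchor (Population P): v = (5.3/86.8)(305 − 421.3) + 11.3 = 4.20
anchor → Form T (Population Q): y = (76.2/5.0)(4.20 − 9.9) + 484.4 = 397.5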